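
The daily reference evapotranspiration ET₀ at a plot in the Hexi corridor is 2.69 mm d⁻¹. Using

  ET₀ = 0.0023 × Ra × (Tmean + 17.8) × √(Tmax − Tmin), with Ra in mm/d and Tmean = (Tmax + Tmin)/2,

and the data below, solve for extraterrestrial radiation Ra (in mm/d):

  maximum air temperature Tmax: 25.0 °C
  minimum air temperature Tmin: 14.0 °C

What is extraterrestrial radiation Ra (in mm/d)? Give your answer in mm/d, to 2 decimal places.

9.45 mm/d

Tmean = 19.50 °C; √ΔT = 3.3166
Ra = ET₀ / [0.0023 × (Tmean+17.8) × √ΔT] = 2.69 / (0.0023 × 37.30 × 3.3166) = 9.454 mm/d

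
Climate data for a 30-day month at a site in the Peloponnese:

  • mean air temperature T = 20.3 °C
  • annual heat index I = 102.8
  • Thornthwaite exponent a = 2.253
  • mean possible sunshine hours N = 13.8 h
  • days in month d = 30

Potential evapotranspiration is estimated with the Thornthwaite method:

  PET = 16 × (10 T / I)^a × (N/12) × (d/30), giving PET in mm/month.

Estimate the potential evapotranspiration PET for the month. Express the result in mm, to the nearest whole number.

85 mm

10T/I = 10 × 20.3 / 102.8 = 1.9747
(10T/I)^a = 1.9747^2.253 = 4.6320
Uncorrected PET = 16 × 4.6320 = 74.112 mm
Correction = (N/12)(d/30) = (13.8/12)(30/30) = 1.1500
PET = 74.112 × 1.1500 = 85.229 mm/month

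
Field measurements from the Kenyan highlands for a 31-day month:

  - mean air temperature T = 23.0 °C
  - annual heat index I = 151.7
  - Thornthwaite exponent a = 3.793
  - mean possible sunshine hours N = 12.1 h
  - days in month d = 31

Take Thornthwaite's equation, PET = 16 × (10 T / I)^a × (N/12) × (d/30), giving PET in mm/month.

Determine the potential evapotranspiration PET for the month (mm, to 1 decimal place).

10T/I = 10 × 23.0 / 151.7 = 1.5162
(10T/I)^a = 1.5162^3.793 = 4.8485
Uncorrected PET = 16 × 4.8485 = 77.576 mm
Correction = (N/12)(d/30) = (12.1/12)(31/30) = 1.0419
PET = 77.576 × 1.0419 = 80.826 mm/month

80.8 mm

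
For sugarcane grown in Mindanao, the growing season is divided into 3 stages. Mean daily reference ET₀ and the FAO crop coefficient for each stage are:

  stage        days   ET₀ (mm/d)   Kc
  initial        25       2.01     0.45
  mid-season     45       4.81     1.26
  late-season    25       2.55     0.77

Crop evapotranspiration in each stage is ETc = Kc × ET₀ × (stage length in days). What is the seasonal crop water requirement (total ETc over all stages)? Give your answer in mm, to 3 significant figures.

344 mm

initial: 0.45 × 2.01 × 25 = 22.61 mm
mid-season: 1.26 × 4.81 × 45 = 272.73 mm
late-season: 0.77 × 2.55 × 25 = 49.09 mm
Seasonal total = 344.43 mm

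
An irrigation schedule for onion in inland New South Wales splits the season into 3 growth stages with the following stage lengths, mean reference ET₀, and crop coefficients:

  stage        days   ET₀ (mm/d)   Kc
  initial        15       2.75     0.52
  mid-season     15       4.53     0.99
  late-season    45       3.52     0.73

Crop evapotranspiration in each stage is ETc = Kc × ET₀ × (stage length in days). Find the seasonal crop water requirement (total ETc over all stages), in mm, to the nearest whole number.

204 mm

initial: 0.52 × 2.75 × 15 = 21.45 mm
mid-season: 0.99 × 4.53 × 15 = 67.27 mm
late-season: 0.73 × 3.52 × 45 = 115.63 mm
Seasonal total = 204.35 mm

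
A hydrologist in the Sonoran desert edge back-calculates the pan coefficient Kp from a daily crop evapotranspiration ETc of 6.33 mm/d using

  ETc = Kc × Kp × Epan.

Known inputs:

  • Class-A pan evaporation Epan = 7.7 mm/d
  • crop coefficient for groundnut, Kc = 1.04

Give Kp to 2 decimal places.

0.79

ETc = Kc × Kp × Epan  ⇒  Kp = ETc / (Kc × Epan)
Kp = 6.33 / (1.04 × 7.7) = 6.33 / 8.008 = 0.7905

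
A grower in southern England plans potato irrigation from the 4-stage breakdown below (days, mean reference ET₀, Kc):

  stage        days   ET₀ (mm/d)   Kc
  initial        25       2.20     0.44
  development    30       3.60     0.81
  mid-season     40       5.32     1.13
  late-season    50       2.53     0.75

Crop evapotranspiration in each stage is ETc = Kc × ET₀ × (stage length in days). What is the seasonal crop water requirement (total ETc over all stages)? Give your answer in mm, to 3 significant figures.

447 mm

initial: 0.44 × 2.20 × 25 = 24.20 mm
development: 0.81 × 3.60 × 30 = 87.48 mm
mid-season: 1.13 × 5.32 × 40 = 240.46 mm
late-season: 0.75 × 2.53 × 50 = 94.88 mm
Seasonal total = 447.02 mm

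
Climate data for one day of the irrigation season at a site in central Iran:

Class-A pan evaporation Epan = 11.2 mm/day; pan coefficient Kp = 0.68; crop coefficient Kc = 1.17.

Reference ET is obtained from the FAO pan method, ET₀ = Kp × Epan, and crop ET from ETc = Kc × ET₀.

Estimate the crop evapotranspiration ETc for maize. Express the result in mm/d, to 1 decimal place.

8.9 mm/d

ET₀ = 0.68 × 11.2 = 7.6160 mm/d
ETc = Kc × ET₀ = 1.17 × 7.6160 = 8.9107 mm/d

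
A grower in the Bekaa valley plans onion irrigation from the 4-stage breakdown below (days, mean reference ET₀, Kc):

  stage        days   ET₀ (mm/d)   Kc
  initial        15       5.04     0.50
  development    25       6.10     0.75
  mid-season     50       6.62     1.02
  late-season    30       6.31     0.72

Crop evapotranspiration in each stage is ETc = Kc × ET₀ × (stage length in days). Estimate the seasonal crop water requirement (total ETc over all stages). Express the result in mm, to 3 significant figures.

initial: 0.50 × 5.04 × 15 = 37.80 mm
development: 0.75 × 6.10 × 25 = 114.38 mm
mid-season: 1.02 × 6.62 × 50 = 337.62 mm
late-season: 0.72 × 6.31 × 30 = 136.30 mm
Seasonal total = 626.10 mm

626 mm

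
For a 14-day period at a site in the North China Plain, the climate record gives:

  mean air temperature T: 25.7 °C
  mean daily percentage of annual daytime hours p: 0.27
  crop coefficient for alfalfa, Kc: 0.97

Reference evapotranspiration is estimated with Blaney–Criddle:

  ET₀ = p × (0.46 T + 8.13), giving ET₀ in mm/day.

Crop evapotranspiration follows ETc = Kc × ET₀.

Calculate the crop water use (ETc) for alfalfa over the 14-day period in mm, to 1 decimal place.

ET₀ = 0.27 × (0.46 × 25.7 + 8.13) = 0.27 × 19.952 = 5.3870 mm/d
ETc = Kc × ET₀ = 0.97 × 5.3870 = 5.2254 mm/d
Over 14 days: 5.2254 × 14 = 73.156 mm

73.2 mm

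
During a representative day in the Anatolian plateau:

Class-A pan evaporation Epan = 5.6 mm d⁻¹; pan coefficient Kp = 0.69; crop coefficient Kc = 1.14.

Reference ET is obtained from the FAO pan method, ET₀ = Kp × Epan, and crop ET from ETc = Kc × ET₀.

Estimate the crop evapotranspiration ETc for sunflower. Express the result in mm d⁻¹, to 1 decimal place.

ET₀ = 0.69 × 5.6 = 3.8640 mm/d
ETc = Kc × ET₀ = 1.14 × 3.8640 = 4.4050 mm/d

4.4 mm d⁻¹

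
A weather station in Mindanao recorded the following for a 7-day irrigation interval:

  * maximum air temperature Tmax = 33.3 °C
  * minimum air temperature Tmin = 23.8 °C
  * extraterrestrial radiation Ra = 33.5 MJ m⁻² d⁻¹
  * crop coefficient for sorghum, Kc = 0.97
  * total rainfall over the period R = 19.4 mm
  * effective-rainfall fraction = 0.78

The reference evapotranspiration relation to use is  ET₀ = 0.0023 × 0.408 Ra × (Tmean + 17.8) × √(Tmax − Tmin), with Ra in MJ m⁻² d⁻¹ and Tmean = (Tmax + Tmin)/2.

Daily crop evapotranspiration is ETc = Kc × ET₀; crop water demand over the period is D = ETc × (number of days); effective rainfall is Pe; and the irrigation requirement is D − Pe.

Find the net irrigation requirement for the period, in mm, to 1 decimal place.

Tmean = (33.3 + 23.8)/2 = 28.55 °C
0.408 Ra = 0.408 × 33.5 = 13.6680 mm/d equivalent
ET₀ = 0.0023 × 13.6680 × (28.55 + 17.8) × √9.5 = 0.0023 × 13.6680 × 46.35 × 3.0822 = 4.4910 mm/d
ETc = Kc × ET₀ = 0.97 × 4.4910 = 4.3563 mm/d
Crop demand D = ETc × 7 d = 4.3563 × 7 = 30.494 mm
Pe = 0.78 × 19.4 = 15.132 mm
D − Pe = 30.494 − 15.132 = 15.362 mm

15.4 mm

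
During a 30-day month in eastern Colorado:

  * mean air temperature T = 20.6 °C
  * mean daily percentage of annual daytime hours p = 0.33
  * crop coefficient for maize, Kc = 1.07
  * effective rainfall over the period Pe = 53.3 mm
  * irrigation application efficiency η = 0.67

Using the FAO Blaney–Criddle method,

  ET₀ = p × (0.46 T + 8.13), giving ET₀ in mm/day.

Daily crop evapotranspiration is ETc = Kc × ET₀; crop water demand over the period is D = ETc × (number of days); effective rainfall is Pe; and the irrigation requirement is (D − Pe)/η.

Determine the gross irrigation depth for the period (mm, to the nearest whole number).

199 mm

ET₀ = 0.33 × (0.46 × 20.6 + 8.13) = 0.33 × 17.606 = 5.8100 mm/d
ETc = Kc × ET₀ = 1.07 × 5.8100 = 6.2167 mm/d
Crop demand D = ETc × 30 d = 6.2167 × 30 = 186.501 mm
D − Pe = 186.501 − 53.3 = 133.201 mm
Gross irrigation = 133.201 / 0.67 = 198.807 mm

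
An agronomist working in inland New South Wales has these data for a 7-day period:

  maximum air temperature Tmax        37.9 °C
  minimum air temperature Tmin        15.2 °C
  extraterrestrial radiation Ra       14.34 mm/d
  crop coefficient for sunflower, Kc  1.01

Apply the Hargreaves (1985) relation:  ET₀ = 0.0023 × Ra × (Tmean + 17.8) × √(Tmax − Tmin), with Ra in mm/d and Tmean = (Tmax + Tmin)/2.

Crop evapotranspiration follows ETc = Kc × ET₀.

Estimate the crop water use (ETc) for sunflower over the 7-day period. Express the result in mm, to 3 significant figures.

49.3 mm

Tmean = (37.9 + 15.2)/2 = 26.55 °C
ET₀ = 0.0023 × 14.34 × (26.55 + 17.8) × √22.7 = 0.0023 × 14.34 × 44.35 × 4.7645 = 6.9693 mm/d
ETc = Kc × ET₀ = 1.01 × 6.9693 = 7.0390 mm/d
Over 7 days: 7.0390 × 7 = 49.273 mm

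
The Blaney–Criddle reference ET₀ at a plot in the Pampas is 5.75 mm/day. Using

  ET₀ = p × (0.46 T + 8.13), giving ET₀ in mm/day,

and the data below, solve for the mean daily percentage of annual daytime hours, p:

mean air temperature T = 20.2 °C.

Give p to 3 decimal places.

0.330

p = ET₀ / (0.46 T + 8.13) = 5.75 / (0.46 × 20.2 + 8.13) = 5.75 / 17.422 = 0.3300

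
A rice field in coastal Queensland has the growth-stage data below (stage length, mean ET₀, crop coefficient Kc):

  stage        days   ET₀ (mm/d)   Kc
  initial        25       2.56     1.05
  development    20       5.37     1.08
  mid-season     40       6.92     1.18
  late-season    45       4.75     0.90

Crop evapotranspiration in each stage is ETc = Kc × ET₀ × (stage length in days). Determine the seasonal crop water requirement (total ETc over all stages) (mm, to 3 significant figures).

initial: 1.05 × 2.56 × 25 = 67.20 mm
development: 1.08 × 5.37 × 20 = 115.99 mm
mid-season: 1.18 × 6.92 × 40 = 326.62 mm
late-season: 0.90 × 4.75 × 45 = 192.38 mm
Seasonal total = 702.19 mm

702 mm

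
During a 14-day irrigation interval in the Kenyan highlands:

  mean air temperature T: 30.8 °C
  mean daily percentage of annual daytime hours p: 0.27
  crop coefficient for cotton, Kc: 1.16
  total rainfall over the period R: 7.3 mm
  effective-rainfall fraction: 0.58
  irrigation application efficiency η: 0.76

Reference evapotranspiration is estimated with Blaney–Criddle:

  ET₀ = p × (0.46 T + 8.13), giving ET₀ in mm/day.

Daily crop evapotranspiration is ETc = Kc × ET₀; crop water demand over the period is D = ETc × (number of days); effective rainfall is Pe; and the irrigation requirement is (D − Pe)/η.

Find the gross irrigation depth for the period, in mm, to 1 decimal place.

ET₀ = 0.27 × (0.46 × 30.8 + 8.13) = 0.27 × 22.298 = 6.0205 mm/d
ETc = Kc × ET₀ = 1.16 × 6.0205 = 6.9838 mm/d
Crop demand D = ETc × 14 d = 6.9838 × 14 = 97.773 mm
Pe = 0.58 × 7.3 = 4.234 mm
D − Pe = 97.773 − 4.234 = 93.539 mm
Gross irrigation = 93.539 / 0.76 = 123.078 mm

123.1 mm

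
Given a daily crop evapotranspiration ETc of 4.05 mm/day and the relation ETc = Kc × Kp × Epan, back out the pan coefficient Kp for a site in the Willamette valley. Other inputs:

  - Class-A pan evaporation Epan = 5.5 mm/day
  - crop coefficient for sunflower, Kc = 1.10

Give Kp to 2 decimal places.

ETc = Kc × Kp × Epan  ⇒  Kp = ETc / (Kc × Epan)
Kp = 4.05 / (1.10 × 5.5) = 4.05 / 6.050 = 0.6694

0.67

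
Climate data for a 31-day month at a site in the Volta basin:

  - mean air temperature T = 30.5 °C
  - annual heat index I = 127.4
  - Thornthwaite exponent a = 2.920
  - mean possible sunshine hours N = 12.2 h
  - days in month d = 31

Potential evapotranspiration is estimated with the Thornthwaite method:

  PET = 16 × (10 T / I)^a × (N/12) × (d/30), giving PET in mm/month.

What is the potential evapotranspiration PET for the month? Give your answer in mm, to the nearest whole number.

10T/I = 10 × 30.5 / 127.4 = 2.3940
(10T/I)^a = 2.3940^2.920 = 12.7951
Uncorrected PET = 16 × 12.7951 = 204.722 mm
Correction = (N/12)(d/30) = (12.2/12)(31/30) = 1.0506
PET = 204.722 × 1.0506 = 215.081 mm/month

215 mm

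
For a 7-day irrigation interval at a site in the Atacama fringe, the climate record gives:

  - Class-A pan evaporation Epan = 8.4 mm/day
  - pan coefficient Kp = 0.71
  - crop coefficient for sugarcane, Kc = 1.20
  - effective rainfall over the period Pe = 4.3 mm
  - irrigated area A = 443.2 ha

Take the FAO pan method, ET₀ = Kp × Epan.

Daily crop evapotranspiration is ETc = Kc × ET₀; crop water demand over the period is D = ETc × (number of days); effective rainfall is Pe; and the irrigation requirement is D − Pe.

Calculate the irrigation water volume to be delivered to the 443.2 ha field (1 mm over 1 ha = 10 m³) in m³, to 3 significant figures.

ET₀ = 0.71 × 8.4 = 5.9640 mm/d
ETc = Kc × ET₀ = 1.20 × 5.9640 = 7.1568 mm/d
Crop demand D = ETc × 7 d = 7.1568 × 7 = 50.098 mm
D − Pe = 50.098 − 4.3 = 45.798 mm
Volume = 45.798 mm × 443.2 ha × 10 = 202976.7 m³

203000 m³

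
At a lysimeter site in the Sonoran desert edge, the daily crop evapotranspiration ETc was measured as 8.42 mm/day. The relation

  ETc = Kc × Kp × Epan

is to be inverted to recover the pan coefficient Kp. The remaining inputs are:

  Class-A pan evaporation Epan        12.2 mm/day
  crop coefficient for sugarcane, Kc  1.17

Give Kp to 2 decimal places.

0.59

ETc = Kc × Kp × Epan  ⇒  Kp = ETc / (Kc × Epan)
Kp = 8.42 / (1.17 × 12.2) = 8.42 / 14.274 = 0.5899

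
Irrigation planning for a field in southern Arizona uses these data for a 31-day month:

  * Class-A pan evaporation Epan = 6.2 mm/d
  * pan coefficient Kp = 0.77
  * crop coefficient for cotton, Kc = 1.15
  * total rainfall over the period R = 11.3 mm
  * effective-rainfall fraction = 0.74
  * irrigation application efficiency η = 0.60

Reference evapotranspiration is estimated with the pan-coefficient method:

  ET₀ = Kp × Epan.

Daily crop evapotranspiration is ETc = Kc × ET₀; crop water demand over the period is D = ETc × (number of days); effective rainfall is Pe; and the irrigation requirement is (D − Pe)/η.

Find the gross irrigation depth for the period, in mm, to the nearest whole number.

ET₀ = 0.77 × 6.2 = 4.7740 mm/d
ETc = Kc × ET₀ = 1.15 × 4.7740 = 5.4901 mm/d
Crop demand D = ETc × 31 d = 5.4901 × 31 = 170.193 mm
Pe = 0.74 × 11.3 = 8.362 mm
D − Pe = 170.193 − 8.362 = 161.831 mm
Gross irrigation = 161.831 / 0.60 = 269.718 mm

270 mm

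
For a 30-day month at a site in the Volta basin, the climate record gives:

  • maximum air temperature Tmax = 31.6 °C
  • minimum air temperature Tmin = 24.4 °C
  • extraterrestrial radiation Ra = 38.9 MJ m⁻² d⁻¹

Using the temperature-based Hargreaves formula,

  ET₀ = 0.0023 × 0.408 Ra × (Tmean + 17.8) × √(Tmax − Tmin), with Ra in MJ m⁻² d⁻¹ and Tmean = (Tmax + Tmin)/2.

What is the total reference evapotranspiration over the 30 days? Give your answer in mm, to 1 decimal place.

134.6 mm

Tmean = (31.6 + 24.4)/2 = 28.00 °C
0.408 Ra = 0.408 × 38.9 = 15.8712 mm/d equivalent
ET₀ = 0.0023 × 15.8712 × (28.00 + 17.8) × √7.2 = 0.0023 × 15.8712 × 45.80 × 2.6833 = 4.4861 mm/d
Over 30 days: 4.4861 × 30 = 134.583 mm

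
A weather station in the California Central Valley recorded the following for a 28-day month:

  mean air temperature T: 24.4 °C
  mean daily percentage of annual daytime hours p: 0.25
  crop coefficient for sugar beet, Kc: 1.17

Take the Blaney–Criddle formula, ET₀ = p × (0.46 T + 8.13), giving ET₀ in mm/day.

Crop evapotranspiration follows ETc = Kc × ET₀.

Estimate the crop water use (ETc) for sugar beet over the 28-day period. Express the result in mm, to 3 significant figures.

159 mm

ET₀ = 0.25 × (0.46 × 24.4 + 8.13) = 0.25 × 19.354 = 4.8385 mm/d
ETc = Kc × ET₀ = 1.17 × 4.8385 = 5.6610 mm/d
Over 28 days: 5.6610 × 28 = 158.508 mm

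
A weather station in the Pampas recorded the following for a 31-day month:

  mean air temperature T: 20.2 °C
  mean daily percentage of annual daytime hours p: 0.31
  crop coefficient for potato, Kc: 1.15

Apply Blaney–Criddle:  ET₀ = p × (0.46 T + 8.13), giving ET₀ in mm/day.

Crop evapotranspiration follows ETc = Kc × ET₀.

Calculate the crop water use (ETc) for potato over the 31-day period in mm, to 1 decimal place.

ET₀ = 0.31 × (0.46 × 20.2 + 8.13) = 0.31 × 17.422 = 5.4008 mm/d
ETc = Kc × ET₀ = 1.15 × 5.4008 = 6.2109 mm/d
Over 31 days: 6.2109 × 31 = 192.538 mm

192.5 mm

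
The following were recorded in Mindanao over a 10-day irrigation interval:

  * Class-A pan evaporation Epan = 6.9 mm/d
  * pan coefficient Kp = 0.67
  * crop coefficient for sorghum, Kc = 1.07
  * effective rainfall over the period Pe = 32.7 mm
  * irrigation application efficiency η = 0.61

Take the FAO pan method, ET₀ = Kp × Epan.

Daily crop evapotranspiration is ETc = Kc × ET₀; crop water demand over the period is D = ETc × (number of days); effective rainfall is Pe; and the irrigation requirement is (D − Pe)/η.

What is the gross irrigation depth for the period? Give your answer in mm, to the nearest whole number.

ET₀ = 0.67 × 6.9 = 4.6230 mm/d
ETc = Kc × ET₀ = 1.07 × 4.6230 = 4.9466 mm/d
Crop demand D = ETc × 10 d = 4.9466 × 10 = 49.466 mm
D − Pe = 49.466 − 32.7 = 16.766 mm
Gross irrigation = 16.766 / 0.61 = 27.485 mm

27 mm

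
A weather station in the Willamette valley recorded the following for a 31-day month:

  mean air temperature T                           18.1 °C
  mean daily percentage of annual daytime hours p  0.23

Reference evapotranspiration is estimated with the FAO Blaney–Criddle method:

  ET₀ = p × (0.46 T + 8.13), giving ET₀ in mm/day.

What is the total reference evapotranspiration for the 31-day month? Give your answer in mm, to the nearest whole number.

117 mm

ET₀ = 0.23 × (0.46 × 18.1 + 8.13) = 0.23 × 16.456 = 3.7849 mm/d
Monthly total = 3.7849 × 31 = 117.332 mm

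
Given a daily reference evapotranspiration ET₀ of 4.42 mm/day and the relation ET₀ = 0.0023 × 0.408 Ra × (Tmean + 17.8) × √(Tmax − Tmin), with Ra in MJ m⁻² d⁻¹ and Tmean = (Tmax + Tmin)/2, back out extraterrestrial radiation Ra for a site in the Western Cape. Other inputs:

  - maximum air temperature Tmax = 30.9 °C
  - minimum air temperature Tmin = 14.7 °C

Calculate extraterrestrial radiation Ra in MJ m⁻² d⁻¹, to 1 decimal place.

28.8 MJ m⁻² d⁻¹

Tmean = (30.9+14.7)/2 = 22.80 °C; ΔT = 16.2
Ra = ET₀ / [0.0023 × 0.408 × (Tmean+17.8) × √ΔT]
   = 4.42 / (0.0023 × 0.408 × 40.60 × 4.0249) = 28.824 MJ m⁻² d⁻¹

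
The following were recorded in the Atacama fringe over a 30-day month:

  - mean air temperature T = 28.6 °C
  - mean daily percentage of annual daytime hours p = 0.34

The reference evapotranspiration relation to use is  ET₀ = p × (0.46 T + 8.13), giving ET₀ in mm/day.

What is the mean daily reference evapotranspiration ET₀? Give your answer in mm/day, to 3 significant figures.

ET₀ = 0.34 × (0.46 × 28.6 + 8.13) = 0.34 × 21.286 = 7.2372 mm/d

7.24 mm/day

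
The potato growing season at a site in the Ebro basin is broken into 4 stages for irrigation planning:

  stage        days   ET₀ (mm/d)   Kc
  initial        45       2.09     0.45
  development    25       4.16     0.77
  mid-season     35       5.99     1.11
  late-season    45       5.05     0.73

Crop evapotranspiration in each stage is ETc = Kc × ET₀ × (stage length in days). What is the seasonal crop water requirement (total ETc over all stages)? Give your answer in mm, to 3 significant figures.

initial: 0.45 × 2.09 × 45 = 42.32 mm
development: 0.77 × 4.16 × 25 = 80.08 mm
mid-season: 1.11 × 5.99 × 35 = 232.71 mm
late-season: 0.73 × 5.05 × 45 = 165.89 mm
Seasonal total = 521.00 mm

521 mm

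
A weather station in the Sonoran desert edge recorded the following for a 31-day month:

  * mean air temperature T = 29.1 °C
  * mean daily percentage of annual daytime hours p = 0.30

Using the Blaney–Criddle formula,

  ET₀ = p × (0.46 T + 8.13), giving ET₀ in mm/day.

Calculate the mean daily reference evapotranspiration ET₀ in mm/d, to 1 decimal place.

ET₀ = 0.30 × (0.46 × 29.1 + 8.13) = 0.30 × 21.516 = 6.4548 mm/d

6.5 mm/d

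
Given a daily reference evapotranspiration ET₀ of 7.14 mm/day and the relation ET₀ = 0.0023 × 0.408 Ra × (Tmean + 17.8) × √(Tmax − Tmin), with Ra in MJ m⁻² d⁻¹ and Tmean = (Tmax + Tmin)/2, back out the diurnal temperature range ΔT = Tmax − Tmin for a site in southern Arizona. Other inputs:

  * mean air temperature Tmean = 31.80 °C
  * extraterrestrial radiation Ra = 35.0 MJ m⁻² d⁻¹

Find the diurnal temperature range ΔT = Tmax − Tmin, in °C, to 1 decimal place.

√ΔT = ET₀ / [0.0023 × 0.408 × Ra × (Tmean+17.8)] = 7.14 / (0.0023 × 14.2800 × 49.60) = 4.3829
ΔT = 4.3829² = 19.210 °C

19.2 °C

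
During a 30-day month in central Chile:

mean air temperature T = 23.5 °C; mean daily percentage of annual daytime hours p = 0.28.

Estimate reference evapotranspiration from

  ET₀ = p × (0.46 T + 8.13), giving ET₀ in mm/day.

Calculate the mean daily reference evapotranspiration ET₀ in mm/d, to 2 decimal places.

5.30 mm/d

ET₀ = 0.28 × (0.46 × 23.5 + 8.13) = 0.28 × 18.940 = 5.3032 mm/d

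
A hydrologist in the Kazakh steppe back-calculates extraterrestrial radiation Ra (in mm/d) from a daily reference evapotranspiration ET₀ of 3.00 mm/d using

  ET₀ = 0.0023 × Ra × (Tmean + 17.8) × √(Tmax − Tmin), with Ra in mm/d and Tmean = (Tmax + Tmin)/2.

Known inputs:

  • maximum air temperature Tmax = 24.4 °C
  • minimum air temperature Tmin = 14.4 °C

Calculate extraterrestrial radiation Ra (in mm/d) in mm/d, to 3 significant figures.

Tmean = 19.40 °C; √ΔT = 3.1623
Ra = ET₀ / [0.0023 × (Tmean+17.8) × √ΔT] = 3.00 / (0.0023 × 37.20 × 3.1623) = 11.088 mm/d

11.1 mm/d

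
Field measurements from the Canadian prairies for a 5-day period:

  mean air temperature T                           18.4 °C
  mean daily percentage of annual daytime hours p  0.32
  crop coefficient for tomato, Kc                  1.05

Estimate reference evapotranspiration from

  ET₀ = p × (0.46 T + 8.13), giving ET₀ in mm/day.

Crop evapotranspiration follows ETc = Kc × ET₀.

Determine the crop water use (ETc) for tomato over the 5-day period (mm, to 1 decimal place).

ET₀ = 0.32 × (0.46 × 18.4 + 8.13) = 0.32 × 16.594 = 5.3101 mm/d
ETc = Kc × ET₀ = 1.05 × 5.3101 = 5.5756 mm/d
Over 5 days: 5.5756 × 5 = 27.878 mm

27.9 mm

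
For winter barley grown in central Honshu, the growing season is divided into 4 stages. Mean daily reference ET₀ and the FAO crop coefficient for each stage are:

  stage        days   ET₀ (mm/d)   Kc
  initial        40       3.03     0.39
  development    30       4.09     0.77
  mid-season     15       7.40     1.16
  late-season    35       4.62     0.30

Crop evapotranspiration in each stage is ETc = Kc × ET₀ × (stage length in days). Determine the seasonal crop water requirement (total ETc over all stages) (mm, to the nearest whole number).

319 mm

initial: 0.39 × 3.03 × 40 = 47.27 mm
development: 0.77 × 4.09 × 30 = 94.48 mm
mid-season: 1.16 × 7.40 × 15 = 128.76 mm
late-season: 0.30 × 4.62 × 35 = 48.51 mm
Seasonal total = 319.02 mm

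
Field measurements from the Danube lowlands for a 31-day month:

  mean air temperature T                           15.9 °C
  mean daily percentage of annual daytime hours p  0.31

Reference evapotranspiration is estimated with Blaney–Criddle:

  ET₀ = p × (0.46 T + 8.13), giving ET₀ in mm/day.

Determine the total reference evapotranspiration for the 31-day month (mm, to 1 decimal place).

148.4 mm

ET₀ = 0.31 × (0.46 × 15.9 + 8.13) = 0.31 × 15.444 = 4.7876 mm/d
Monthly total = 4.7876 × 31 = 148.416 mm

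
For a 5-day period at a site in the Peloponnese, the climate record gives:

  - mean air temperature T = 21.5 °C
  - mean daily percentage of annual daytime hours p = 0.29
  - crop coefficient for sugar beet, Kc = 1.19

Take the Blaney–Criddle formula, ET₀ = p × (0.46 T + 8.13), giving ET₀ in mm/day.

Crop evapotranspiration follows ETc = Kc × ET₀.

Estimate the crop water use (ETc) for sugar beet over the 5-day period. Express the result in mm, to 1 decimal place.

ET₀ = 0.29 × (0.46 × 21.5 + 8.13) = 0.29 × 18.020 = 5.2258 mm/d
ETc = Kc × ET₀ = 1.19 × 5.2258 = 6.2187 mm/d
Over 5 days: 6.2187 × 5 = 31.094 mm

31.1 mm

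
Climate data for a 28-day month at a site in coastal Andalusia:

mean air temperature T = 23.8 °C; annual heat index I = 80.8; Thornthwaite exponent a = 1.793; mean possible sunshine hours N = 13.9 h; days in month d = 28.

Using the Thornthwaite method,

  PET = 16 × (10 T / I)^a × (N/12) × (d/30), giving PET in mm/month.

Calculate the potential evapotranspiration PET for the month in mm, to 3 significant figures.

120 mm

10T/I = 10 × 23.8 / 80.8 = 2.9455
(10T/I)^a = 2.9455^1.793 = 6.9375
Uncorrected PET = 16 × 6.9375 = 111.000 mm
Correction = (N/12)(d/30) = (13.9/12)(28/30) = 1.0811
PET = 111.000 × 1.0811 = 120.002 mm/month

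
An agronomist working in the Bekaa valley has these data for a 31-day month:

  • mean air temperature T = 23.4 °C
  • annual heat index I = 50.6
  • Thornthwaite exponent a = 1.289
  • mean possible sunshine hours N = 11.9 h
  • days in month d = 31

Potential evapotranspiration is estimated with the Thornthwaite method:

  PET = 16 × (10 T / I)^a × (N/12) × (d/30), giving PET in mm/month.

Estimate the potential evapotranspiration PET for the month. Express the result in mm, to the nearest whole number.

118 mm

10T/I = 10 × 23.4 / 50.6 = 4.6245
(10T/I)^a = 4.6245^1.289 = 7.1989
Uncorrected PET = 16 × 7.1989 = 115.182 mm
Correction = (N/12)(d/30) = (11.9/12)(31/30) = 1.0247
PET = 115.182 × 1.0247 = 118.027 mm/month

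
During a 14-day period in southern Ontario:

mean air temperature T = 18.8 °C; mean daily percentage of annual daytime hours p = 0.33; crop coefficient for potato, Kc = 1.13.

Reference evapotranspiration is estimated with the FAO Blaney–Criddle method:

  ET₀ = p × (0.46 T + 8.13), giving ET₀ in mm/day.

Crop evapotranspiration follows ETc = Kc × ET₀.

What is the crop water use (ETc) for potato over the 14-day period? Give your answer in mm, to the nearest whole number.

ET₀ = 0.33 × (0.46 × 18.8 + 8.13) = 0.33 × 16.778 = 5.5367 mm/d
ETc = Kc × ET₀ = 1.13 × 5.5367 = 6.2565 mm/d
Over 14 days: 6.2565 × 14 = 87.591 mm

88 mm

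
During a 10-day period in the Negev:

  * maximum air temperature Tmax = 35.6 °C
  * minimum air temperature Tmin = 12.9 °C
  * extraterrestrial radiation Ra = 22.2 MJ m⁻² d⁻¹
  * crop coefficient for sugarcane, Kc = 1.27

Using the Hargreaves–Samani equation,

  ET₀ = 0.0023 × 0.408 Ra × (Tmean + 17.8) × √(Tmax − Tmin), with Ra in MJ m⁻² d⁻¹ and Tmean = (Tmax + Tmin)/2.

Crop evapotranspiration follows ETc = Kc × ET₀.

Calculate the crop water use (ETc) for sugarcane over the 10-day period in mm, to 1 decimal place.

53.0 mm

Tmean = (35.6 + 12.9)/2 = 24.25 °C
0.408 Ra = 0.408 × 22.2 = 9.0576 mm/d equivalent
ET₀ = 0.0023 × 9.0576 × (24.25 + 17.8) × √22.7 = 0.0023 × 9.0576 × 42.05 × 4.7645 = 4.1737 mm/d
ETc = Kc × ET₀ = 1.27 × 4.1737 = 5.3006 mm/d
Over 10 days: 5.3006 × 10 = 53.006 mm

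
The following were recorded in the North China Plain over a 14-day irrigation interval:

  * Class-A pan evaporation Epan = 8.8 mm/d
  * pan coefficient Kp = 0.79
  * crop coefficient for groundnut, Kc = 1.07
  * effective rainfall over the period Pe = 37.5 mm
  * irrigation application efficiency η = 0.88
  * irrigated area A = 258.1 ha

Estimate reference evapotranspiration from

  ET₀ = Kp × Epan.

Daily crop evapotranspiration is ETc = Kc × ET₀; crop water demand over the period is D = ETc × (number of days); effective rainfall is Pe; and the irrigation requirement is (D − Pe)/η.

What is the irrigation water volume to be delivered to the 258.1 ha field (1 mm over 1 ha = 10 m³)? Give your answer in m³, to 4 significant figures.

195500 m³

ET₀ = 0.79 × 8.8 = 6.9520 mm/d
ETc = Kc × ET₀ = 1.07 × 6.9520 = 7.4386 mm/d
Crop demand D = ETc × 14 d = 7.4386 × 14 = 104.140 mm
D − Pe = 104.140 − 37.5 = 66.640 mm
Gross irrigation = 66.640 / 0.88 = 75.727 mm
Volume = 75.727 mm × 258.1 ha × 10 = 195451.4 m³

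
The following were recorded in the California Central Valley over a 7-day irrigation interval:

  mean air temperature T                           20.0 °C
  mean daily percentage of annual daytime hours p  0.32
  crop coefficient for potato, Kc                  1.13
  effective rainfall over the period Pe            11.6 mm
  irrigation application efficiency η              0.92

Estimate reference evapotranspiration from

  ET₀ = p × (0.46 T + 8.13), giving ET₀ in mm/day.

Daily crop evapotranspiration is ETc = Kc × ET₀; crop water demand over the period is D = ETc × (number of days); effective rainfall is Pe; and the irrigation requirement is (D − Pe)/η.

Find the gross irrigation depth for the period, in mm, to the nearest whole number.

ET₀ = 0.32 × (0.46 × 20.0 + 8.13) = 0.32 × 17.330 = 5.5456 mm/d
ETc = Kc × ET₀ = 1.13 × 5.5456 = 6.2665 mm/d
Crop demand D = ETc × 7 d = 6.2665 × 7 = 43.866 mm
D − Pe = 43.866 − 11.6 = 32.266 mm
Gross irrigation = 32.266 / 0.92 = 35.072 mm

35 mm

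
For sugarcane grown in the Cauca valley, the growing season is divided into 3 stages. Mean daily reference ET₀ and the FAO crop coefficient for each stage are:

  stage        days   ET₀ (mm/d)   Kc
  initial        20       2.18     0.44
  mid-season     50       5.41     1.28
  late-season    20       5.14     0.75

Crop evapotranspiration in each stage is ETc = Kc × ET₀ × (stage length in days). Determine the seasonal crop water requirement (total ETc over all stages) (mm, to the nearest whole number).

initial: 0.44 × 2.18 × 20 = 19.18 mm
mid-season: 1.28 × 5.41 × 50 = 346.24 mm
late-season: 0.75 × 5.14 × 20 = 77.10 mm
Seasonal total = 442.52 mm

443 mm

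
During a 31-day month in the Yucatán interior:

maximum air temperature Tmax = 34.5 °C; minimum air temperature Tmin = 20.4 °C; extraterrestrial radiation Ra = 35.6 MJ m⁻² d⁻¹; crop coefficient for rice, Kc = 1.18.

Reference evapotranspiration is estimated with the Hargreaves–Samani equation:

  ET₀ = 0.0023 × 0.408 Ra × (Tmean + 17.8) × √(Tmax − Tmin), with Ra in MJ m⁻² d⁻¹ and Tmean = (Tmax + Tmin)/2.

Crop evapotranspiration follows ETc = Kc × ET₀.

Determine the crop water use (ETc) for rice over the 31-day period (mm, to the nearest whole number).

208 mm

Tmean = (34.5 + 20.4)/2 = 27.45 °C
0.408 Ra = 0.408 × 35.6 = 14.5248 mm/d equivalent
ET₀ = 0.0023 × 14.5248 × (27.45 + 17.8) × √14.1 = 0.0023 × 14.5248 × 45.25 × 3.7550 = 5.6763 mm/d
ETc = Kc × ET₀ = 1.18 × 5.6763 = 6.6980 mm/d
Over 31 days: 6.6980 × 31 = 207.638 mm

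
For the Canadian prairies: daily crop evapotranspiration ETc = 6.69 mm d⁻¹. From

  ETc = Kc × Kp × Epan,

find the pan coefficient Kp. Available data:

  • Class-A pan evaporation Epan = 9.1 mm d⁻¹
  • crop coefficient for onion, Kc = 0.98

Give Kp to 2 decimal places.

0.75

ETc = Kc × Kp × Epan  ⇒  Kp = ETc / (Kc × Epan)
Kp = 6.69 / (0.98 × 9.1) = 6.69 / 8.918 = 0.7502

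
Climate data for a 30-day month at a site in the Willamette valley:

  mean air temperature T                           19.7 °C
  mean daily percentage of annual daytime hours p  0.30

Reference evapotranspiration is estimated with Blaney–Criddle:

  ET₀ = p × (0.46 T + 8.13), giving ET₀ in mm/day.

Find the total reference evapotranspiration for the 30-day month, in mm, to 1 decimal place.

ET₀ = 0.30 × (0.46 × 19.7 + 8.13) = 0.30 × 17.192 = 5.1576 mm/d
Monthly total = 5.1576 × 30 = 154.728 mm

154.7 mm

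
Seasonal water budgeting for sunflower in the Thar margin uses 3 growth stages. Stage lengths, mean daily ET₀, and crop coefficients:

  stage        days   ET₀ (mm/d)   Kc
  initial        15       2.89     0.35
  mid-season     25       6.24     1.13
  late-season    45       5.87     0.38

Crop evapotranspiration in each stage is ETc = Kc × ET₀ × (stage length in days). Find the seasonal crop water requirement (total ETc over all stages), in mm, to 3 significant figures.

initial: 0.35 × 2.89 × 15 = 15.17 mm
mid-season: 1.13 × 6.24 × 25 = 176.28 mm
late-season: 0.38 × 5.87 × 45 = 100.38 mm
Seasonal total = 291.83 mm

292 mm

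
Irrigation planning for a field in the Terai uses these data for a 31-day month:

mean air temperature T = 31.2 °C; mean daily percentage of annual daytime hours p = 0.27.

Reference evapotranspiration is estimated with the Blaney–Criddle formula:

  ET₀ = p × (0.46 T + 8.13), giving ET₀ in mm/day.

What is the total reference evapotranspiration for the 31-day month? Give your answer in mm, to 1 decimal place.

188.2 mm

ET₀ = 0.27 × (0.46 × 31.2 + 8.13) = 0.27 × 22.482 = 6.0701 mm/d
Monthly total = 6.0701 × 31 = 188.173 mm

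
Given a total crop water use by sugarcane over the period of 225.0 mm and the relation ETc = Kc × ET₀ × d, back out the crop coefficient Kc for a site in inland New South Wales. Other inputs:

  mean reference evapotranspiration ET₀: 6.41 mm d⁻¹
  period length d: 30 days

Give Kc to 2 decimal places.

1.17

ETc = Kc × ET₀ × d  ⇒  Kc = ETc / (ET₀ × d)
Kc = 225.0 / (6.41 × 30) = 225.0 / 192.30 = 1.1700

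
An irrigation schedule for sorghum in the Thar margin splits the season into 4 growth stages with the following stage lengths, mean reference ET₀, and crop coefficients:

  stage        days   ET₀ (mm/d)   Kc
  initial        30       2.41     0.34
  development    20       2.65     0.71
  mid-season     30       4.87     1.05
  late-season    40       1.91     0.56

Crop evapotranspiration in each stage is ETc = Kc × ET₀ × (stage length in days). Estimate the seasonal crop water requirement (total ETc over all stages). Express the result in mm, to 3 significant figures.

258 mm

initial: 0.34 × 2.41 × 30 = 24.58 mm
development: 0.71 × 2.65 × 20 = 37.63 mm
mid-season: 1.05 × 4.87 × 30 = 153.41 mm
late-season: 0.56 × 1.91 × 40 = 42.78 mm
Seasonal total = 258.40 mm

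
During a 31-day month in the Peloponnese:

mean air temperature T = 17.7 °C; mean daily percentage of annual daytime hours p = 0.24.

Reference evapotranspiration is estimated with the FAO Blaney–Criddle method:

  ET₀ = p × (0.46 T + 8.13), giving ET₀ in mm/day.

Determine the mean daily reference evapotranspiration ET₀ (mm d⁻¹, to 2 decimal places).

ET₀ = 0.24 × (0.46 × 17.7 + 8.13) = 0.24 × 16.272 = 3.9053 mm/d

3.91 mm d⁻¹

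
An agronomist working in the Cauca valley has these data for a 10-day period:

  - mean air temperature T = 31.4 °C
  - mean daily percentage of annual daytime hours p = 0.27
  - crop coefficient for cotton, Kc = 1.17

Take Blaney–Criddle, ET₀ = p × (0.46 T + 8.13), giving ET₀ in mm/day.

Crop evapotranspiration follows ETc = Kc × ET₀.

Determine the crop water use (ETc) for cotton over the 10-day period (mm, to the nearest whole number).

ET₀ = 0.27 × (0.46 × 31.4 + 8.13) = 0.27 × 22.574 = 6.0950 mm/d
ETc = Kc × ET₀ = 1.17 × 6.0950 = 7.1312 mm/d
Over 10 days: 7.1312 × 10 = 71.312 mm

71 mm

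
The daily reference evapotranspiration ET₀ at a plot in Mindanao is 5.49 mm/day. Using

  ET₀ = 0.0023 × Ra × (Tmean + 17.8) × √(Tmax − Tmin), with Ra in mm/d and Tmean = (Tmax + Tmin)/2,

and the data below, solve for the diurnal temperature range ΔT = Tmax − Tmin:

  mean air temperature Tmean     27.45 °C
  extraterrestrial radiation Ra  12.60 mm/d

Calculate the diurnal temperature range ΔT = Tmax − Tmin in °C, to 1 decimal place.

√ΔT = ET₀ / [0.0023 × Ra × (Tmean+17.8)] = 5.49 / (0.0023 × 12.60 × 45.25) = 4.1865
ΔT = 4.1865² = 17.527 °C

17.5 °C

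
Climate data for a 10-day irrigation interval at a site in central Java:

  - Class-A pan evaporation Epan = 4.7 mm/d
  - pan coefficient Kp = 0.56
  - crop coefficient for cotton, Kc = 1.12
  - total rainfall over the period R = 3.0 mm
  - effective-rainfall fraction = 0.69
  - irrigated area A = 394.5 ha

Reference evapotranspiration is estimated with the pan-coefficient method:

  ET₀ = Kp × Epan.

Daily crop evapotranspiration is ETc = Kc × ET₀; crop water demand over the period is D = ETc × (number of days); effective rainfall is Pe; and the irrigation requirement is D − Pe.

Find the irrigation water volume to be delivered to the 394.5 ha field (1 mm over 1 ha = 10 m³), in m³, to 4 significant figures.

ET₀ = 0.56 × 4.7 = 2.6320 mm/d
ETc = Kc × ET₀ = 1.12 × 2.6320 = 2.9478 mm/d
Crop demand D = ETc × 10 d = 2.9478 × 10 = 29.478 mm
Pe = 0.69 × 3.0 = 2.070 mm
D − Pe = 29.478 − 2.070 = 27.408 mm
Volume = 27.408 mm × 394.5 ha × 10 = 108124.6 m³

108100 m³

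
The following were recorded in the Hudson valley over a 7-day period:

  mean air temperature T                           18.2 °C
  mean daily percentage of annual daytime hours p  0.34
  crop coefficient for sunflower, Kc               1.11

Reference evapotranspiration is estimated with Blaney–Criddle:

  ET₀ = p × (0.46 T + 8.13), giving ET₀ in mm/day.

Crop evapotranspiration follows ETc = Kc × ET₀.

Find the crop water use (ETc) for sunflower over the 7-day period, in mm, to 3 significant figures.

ET₀ = 0.34 × (0.46 × 18.2 + 8.13) = 0.34 × 16.502 = 5.6107 mm/d
ETc = Kc × ET₀ = 1.11 × 5.6107 = 6.2279 mm/d
Over 7 days: 6.2279 × 7 = 43.595 mm

43.6 mm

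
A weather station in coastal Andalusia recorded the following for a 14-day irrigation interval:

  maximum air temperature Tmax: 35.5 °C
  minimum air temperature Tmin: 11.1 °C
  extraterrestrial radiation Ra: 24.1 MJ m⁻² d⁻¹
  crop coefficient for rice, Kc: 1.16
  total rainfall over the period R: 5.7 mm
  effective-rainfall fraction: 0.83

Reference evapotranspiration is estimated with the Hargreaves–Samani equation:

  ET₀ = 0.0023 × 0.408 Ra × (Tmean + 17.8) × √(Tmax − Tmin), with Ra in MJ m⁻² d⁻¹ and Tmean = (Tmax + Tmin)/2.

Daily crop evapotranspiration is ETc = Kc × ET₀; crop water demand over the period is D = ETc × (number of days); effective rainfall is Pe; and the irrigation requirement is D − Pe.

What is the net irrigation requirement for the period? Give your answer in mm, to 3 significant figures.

Tmean = (35.5 + 11.1)/2 = 23.30 °C
0.408 Ra = 0.408 × 24.1 = 9.8328 mm/d equivalent
ET₀ = 0.0023 × 9.8328 × (23.30 + 17.8) × √24.4 = 0.0023 × 9.8328 × 41.10 × 4.9396 = 4.5913 mm/d
ETc = Kc × ET₀ = 1.16 × 4.5913 = 5.3259 mm/d
Crop demand D = ETc × 14 d = 5.3259 × 14 = 74.563 mm
Pe = 0.83 × 5.7 = 4.731 mm
D − Pe = 74.563 − 4.731 = 69.832 mm

69.8 mm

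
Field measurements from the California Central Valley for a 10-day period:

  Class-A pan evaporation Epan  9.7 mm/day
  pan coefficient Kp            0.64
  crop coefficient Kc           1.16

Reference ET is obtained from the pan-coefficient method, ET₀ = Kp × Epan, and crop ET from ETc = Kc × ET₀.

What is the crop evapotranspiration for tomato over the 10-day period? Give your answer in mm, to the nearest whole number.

72 mm

ET₀ = 0.64 × 9.7 = 6.2080 mm/d
ETc = Kc × ET₀ = 1.16 × 6.2080 = 7.2013 mm/d
Over 10 days: 7.2013 × 10 = 72.013 mm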